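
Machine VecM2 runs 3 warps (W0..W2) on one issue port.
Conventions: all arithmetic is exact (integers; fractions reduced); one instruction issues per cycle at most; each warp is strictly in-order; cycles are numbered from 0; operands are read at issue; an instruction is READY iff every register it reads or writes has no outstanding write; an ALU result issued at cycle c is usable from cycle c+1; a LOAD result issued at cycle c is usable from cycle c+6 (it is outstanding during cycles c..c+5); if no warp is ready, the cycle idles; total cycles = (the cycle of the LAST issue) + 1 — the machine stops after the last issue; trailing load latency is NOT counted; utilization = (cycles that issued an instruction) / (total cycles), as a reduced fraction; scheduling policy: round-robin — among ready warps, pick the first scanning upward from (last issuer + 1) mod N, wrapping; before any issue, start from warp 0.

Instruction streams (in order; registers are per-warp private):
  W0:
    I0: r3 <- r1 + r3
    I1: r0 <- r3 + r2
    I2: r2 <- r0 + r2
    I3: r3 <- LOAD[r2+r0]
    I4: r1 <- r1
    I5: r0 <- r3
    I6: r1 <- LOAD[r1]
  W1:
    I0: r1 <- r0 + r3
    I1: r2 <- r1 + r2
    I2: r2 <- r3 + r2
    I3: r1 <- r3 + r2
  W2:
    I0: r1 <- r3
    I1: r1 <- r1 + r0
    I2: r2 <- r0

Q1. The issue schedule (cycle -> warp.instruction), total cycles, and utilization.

cycle 0: W0.I0
cycle 1: W1.I0
cycle 2: W2.I0
cycle 3: W0.I1
cycle 4: W1.I1
cycle 5: W2.I1
cycle 6: W0.I2
cycle 7: W1.I2
cycle 8: W2.I2
cycle 9: W0.I3
cycle 10: W1.I3
cycle 11: W0.I4
cycle 12: idle
cycle 13: idle
cycle 14: idle
cycle 15: W0.I5
cycle 16: W0.I6

Answer: 17 cycles, utilization 14/17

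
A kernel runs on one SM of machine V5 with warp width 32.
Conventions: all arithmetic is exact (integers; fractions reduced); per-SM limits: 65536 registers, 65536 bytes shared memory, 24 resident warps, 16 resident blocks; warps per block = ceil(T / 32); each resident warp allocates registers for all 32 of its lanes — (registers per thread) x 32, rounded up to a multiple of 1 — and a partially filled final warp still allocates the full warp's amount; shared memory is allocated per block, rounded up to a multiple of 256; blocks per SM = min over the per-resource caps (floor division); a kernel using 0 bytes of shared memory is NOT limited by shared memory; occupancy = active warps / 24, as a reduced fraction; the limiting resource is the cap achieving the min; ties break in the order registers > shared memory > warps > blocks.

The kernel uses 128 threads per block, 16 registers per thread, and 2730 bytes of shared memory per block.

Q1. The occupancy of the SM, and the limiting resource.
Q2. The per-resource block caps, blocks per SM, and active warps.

Answer: occupancy 1, limited by warps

registers: 32 blocks
shared memory: 23 blocks
warps: 6 blocks
blocks: 16 blocks

Answer: 6 blocks, 24 active warps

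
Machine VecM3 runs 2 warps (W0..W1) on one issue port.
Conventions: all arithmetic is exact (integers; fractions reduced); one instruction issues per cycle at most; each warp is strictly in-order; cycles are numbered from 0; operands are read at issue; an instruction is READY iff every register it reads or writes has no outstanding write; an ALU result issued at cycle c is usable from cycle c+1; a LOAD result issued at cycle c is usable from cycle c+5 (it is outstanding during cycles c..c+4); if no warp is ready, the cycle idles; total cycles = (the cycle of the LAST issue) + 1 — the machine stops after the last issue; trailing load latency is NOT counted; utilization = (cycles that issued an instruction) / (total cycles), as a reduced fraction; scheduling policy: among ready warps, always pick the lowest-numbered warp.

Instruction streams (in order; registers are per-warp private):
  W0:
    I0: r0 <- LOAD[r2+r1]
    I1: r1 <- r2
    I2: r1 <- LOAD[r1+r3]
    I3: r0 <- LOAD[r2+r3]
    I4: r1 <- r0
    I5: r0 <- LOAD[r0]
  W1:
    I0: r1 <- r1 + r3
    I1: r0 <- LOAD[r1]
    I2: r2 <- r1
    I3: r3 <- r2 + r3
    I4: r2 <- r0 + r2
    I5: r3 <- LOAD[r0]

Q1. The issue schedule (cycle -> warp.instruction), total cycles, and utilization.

cycle 0: W0.I0
cycle 1: W0.I1
cycle 2: W0.I2
cycle 3: W1.I0
cycle 4: W1.I1
cycle 5: W0.I3
cycle 6: W1.I2
cycle 7: W1.I3
cycle 8: idle
cycle 9: W1.I4
cycle 10: W0.I4
cycle 11: W0.I5
cycle 12: W1.I5

Answer: 13 cycles, utilization 12/13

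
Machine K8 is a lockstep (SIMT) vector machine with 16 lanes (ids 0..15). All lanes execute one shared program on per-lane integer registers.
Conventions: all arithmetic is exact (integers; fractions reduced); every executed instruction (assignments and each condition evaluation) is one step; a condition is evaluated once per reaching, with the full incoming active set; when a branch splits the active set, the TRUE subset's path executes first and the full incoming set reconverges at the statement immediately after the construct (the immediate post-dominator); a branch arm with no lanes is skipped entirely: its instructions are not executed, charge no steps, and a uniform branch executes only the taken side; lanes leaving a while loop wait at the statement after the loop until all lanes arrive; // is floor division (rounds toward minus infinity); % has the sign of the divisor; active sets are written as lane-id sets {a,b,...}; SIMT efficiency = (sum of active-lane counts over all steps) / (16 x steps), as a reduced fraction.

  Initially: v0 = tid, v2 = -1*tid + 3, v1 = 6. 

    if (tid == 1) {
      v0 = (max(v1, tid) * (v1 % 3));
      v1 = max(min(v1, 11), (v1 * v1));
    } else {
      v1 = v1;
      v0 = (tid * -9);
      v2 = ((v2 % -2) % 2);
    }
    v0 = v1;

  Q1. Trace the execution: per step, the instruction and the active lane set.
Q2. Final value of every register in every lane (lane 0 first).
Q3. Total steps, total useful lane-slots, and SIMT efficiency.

step 0: eval (tid == 1)              {0,1,2,3,4,5,6,7,8,9,10,11,12,13,14,15}
step 1: v0 <- (max(v1, tid) * (v1 % 3)) {1}
step 2: v1 <- max(min(v1, 11), (v1 * v1)) {1}
step 3: v1 <- v1                     {0,2,3,4,5,6,7,8,9,10,11,12,13,14,15}
step 4: v0 <- (tid * -9)             {0,2,3,4,5,6,7,8,9,10,11,12,13,14,15}
step 5: v2 <- ((v2 % -2) % 2)        {0,2,3,4,5,6,7,8,9,10,11,12,13,14,15}
step 6: v0 <- v1                     {0,1,2,3,4,5,6,7,8,9,10,11,12,13,14,15}

Answer: 7 steps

v0: 6,36,6,6,6,6,6,6,6,6,6,6,6,6,6,6
v2: 1,2,1,0,1,0,1,0,1,0,1,0,1,0,1,0
v1: 6,36,6,6,6,6,6,6,6,6,6,6,6,6,6,6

steps = 7; useful = 79; efficiency = 79/112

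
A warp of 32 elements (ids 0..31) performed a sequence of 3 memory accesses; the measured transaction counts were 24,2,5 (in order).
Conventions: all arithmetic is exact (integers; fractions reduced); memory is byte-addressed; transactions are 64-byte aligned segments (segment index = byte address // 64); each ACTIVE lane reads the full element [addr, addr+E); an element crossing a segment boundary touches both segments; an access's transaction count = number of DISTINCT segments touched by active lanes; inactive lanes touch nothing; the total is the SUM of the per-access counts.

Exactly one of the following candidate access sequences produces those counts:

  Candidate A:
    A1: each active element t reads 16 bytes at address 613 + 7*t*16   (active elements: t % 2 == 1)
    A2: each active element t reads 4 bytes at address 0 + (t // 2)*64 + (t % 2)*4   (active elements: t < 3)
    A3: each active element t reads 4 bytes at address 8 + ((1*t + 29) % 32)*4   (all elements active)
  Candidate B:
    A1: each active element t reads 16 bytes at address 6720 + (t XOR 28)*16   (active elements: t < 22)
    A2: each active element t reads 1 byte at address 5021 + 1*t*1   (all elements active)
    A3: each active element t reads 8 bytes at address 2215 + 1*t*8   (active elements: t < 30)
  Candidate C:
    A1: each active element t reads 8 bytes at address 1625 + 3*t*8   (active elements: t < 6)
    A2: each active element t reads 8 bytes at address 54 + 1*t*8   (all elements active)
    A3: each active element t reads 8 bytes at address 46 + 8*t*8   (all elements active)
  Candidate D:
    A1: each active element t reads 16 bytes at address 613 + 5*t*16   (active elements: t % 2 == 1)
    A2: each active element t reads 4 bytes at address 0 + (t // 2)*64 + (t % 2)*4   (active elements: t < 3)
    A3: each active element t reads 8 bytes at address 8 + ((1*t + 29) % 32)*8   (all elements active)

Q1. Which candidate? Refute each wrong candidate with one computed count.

A: A3 gives 3 transactions, not 5
B: A1 gives 6 transactions, not 24
C: A1 gives 3 transactions, not 24
D: all counts match (24,2,5)

Answer: D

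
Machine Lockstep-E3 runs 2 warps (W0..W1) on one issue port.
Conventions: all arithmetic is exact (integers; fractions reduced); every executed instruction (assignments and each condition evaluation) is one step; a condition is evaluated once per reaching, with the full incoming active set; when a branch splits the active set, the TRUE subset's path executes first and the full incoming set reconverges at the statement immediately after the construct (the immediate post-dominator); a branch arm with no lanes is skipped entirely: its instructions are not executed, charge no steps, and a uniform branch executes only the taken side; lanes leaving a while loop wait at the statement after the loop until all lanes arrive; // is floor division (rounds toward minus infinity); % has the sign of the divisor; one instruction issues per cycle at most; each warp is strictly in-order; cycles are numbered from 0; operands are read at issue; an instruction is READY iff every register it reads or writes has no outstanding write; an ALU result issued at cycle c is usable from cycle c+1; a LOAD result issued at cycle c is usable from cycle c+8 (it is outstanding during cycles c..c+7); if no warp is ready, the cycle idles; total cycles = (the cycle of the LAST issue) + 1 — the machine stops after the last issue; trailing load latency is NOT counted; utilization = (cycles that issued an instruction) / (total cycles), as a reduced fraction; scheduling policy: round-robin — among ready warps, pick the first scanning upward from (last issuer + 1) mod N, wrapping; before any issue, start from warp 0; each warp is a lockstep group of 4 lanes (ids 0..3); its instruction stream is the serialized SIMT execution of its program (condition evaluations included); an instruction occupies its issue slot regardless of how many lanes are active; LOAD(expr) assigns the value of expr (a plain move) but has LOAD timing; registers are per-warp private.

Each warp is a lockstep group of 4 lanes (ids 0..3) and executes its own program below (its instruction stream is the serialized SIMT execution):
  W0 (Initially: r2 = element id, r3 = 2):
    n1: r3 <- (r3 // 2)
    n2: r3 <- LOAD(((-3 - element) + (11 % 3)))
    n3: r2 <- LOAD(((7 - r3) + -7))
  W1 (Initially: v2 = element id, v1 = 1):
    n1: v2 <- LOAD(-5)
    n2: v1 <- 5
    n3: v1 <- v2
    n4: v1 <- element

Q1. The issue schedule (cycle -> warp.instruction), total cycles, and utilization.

cycle 0: W0.I0
cycle 1: W1.I0
cycle 2: W0.I1
cycle 3: W1.I1
cycle 4: idle
cycle 5: idle
cycle 6: idle
cycle 7: idle
cycle 8: idle
cycle 9: W1.I2
cycle 10: W0.I2
cycle 11: W1.I3

Answer: 12 cycles, utilization 7/12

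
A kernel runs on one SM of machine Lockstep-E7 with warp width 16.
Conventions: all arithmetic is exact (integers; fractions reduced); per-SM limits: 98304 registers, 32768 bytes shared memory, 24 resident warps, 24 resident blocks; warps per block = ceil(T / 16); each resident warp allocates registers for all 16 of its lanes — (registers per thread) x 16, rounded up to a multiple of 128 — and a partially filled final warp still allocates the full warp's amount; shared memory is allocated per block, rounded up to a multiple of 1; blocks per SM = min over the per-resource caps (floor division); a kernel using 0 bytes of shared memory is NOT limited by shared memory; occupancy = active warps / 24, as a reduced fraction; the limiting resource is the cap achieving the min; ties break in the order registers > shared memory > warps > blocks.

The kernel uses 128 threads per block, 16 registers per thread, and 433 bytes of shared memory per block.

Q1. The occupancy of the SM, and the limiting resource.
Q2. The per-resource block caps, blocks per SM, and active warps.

Answer: occupancy 1, limited by warps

registers: 48 blocks
shared memory: 75 blocks
warps: 3 blocks
blocks: 24 blocks

Answer: 3 blocks, 24 active warps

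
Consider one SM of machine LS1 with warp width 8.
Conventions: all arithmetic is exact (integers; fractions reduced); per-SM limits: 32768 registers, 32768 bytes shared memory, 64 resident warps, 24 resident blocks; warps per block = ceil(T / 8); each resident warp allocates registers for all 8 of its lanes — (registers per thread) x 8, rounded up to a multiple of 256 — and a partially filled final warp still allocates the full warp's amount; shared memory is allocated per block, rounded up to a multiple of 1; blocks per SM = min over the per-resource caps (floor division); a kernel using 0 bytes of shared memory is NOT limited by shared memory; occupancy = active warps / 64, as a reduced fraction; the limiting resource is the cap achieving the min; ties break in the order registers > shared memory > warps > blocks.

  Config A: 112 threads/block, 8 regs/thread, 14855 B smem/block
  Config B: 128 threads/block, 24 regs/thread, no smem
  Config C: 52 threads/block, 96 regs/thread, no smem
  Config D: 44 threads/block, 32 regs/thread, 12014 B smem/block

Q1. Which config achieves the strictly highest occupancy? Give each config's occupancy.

occupancies: A 7/16, B 1, C 21/32, D 3/16

Answer: B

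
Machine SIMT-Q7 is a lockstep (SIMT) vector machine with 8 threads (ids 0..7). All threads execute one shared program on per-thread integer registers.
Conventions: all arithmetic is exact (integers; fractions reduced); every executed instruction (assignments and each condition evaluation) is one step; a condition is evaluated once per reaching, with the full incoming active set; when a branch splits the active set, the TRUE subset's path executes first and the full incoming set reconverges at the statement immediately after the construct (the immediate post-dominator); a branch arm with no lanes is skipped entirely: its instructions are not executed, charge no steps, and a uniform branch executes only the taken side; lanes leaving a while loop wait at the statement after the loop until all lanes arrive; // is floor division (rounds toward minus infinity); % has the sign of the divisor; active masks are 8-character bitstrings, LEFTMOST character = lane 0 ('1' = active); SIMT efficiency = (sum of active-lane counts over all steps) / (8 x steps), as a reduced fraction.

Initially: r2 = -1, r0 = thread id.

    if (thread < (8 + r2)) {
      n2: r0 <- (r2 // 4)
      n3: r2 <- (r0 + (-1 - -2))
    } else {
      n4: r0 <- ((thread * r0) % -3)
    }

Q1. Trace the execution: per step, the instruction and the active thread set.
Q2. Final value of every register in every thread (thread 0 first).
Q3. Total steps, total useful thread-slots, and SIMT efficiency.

step 0: eval (thread < (8 + r2))     11111111
step 1: r0 <- (r2 // 4)              11111110
step 2: r2 <- (r0 + (-1 - -2))       11111110
step 3: r0 <- ((thread * r0) % -3)   00000001

Answer: 4 steps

r2: 0,0,0,0,0,0,0,-1
r0: -1,-1,-1,-1,-1,-1,-1,-2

steps = 4; useful = 23; efficiency = 23/32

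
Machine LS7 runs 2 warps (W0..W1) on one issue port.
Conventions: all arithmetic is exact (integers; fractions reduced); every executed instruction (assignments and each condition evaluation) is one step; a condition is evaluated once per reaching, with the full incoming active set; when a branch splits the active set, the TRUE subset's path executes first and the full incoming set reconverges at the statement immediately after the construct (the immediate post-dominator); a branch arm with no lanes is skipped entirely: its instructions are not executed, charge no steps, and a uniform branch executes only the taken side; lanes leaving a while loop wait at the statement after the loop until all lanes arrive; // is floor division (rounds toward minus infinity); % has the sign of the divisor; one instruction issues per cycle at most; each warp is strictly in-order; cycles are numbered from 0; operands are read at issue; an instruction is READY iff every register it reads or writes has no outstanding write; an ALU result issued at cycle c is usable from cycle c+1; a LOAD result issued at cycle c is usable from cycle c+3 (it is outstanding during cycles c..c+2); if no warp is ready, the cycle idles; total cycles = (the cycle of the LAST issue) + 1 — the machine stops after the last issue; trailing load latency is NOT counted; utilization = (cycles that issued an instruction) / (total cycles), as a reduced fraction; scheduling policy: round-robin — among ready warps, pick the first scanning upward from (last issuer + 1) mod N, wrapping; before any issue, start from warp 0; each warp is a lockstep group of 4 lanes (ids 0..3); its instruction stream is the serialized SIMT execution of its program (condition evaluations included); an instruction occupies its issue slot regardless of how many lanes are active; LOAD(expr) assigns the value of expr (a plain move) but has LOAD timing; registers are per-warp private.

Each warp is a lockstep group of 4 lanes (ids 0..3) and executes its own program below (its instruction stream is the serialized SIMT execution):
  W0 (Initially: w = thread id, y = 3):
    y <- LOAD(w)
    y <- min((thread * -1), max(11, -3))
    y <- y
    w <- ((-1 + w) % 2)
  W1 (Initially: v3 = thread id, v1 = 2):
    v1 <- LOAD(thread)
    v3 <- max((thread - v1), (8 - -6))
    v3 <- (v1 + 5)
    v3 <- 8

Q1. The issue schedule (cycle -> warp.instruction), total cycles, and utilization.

cycle 0: W0.I0
cycle 1: W1.I0
cycle 2: idle
cycle 3: W0.I1
cycle 4: W1.I1
cycle 5: W0.I2
cycle 6: W1.I2
cycle 7: W0.I3
cycle 8: W1.I3

Answer: 9 cycles, utilization 8/9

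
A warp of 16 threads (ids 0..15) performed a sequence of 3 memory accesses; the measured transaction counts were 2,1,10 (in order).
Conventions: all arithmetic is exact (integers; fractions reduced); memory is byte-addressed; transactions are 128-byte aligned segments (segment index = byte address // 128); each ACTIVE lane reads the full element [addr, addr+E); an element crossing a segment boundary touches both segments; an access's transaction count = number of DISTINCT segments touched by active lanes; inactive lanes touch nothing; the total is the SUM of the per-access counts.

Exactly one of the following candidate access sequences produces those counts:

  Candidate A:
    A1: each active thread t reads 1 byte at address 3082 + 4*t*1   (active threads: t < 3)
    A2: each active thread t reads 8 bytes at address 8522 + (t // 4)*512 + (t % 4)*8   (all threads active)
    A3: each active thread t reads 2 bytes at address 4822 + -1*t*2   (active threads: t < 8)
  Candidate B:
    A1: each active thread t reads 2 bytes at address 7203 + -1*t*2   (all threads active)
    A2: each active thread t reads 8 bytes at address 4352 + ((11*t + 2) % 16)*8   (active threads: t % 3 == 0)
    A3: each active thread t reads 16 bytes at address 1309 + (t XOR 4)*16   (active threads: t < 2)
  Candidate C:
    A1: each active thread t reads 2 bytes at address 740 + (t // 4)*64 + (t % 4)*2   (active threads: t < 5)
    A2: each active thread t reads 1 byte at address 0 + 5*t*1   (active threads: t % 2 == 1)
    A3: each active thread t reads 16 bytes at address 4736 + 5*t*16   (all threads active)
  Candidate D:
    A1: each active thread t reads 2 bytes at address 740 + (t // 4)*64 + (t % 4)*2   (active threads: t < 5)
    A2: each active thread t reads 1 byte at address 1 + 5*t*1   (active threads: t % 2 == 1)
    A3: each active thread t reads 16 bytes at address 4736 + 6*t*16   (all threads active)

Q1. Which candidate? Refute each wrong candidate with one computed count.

A: A1 gives 1 transaction, not 2
B: A1 gives 1 transaction, not 2
D: A3 gives 12 transactions, not 10
C: all counts match (2,1,10)

Answer: C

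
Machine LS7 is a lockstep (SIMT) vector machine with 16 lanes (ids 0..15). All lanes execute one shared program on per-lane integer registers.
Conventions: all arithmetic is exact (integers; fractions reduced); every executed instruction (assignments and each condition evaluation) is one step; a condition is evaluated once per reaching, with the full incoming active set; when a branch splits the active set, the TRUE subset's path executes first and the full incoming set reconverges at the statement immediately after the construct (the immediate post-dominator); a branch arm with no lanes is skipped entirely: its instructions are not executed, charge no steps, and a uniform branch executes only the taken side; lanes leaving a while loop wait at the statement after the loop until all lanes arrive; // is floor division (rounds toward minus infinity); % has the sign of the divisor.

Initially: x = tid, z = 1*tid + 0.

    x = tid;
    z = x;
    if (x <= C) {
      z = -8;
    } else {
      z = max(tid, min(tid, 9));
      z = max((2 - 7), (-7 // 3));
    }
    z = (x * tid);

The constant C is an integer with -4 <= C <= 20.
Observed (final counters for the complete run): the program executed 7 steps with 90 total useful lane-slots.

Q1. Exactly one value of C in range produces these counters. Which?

Answer: C = 5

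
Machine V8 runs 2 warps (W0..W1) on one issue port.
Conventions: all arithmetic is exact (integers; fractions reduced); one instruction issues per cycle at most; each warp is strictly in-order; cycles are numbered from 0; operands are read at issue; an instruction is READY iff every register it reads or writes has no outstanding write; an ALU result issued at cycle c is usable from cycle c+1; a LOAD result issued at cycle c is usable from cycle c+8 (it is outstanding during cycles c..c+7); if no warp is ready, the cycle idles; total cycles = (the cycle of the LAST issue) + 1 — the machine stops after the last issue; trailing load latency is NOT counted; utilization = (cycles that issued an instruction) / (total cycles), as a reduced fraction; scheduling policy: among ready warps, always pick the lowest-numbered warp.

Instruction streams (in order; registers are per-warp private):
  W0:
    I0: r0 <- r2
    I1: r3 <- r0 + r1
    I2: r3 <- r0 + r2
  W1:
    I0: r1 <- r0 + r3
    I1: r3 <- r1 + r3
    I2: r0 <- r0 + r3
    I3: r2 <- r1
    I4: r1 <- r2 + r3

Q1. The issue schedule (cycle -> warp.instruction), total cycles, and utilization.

cycle 0: W0.I0
cycle 1: W0.I1
cycle 2: W0.I2
cycle 3: W1.I0
cycle 4: W1.I1
cycle 5: W1.I2
cycle 6: W1.I3
cycle 7: W1.I4

Answer: 8 cycles, utilization 1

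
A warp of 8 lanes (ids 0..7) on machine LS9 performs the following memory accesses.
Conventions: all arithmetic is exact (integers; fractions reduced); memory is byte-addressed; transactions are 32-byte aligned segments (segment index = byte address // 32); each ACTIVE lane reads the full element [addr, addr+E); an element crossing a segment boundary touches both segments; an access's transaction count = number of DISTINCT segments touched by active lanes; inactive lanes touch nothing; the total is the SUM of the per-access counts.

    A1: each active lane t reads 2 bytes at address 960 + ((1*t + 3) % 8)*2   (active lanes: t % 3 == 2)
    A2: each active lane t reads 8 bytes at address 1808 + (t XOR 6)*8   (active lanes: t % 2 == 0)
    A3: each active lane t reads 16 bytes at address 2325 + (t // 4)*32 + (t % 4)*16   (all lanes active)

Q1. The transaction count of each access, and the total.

A1: 1 transaction
A2: 3 transactions
A3: 4 transactions

Answer: 1,3,4; total 8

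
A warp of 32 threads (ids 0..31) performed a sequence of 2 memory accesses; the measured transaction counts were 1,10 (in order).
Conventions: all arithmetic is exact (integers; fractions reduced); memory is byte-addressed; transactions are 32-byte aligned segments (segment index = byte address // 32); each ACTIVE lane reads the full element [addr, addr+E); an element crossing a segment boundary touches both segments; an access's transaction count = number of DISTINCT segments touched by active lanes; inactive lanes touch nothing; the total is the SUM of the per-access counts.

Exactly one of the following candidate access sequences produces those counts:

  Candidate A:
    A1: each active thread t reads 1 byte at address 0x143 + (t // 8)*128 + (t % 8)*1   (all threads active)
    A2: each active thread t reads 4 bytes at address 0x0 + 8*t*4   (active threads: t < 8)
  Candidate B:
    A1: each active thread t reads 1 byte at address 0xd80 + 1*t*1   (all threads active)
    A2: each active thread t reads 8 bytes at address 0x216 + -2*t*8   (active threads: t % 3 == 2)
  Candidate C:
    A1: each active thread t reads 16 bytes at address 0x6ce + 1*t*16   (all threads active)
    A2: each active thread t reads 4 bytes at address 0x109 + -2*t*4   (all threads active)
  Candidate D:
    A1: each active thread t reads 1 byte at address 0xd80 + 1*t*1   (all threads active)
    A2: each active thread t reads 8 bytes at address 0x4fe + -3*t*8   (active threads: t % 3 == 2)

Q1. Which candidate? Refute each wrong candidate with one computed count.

A: A1 gives 4 transactions, not 1
C: A1 gives 17 transactions, not 1
D: A2 gives 12 transactions, not 10
B: all counts match (1,10)

Answer: B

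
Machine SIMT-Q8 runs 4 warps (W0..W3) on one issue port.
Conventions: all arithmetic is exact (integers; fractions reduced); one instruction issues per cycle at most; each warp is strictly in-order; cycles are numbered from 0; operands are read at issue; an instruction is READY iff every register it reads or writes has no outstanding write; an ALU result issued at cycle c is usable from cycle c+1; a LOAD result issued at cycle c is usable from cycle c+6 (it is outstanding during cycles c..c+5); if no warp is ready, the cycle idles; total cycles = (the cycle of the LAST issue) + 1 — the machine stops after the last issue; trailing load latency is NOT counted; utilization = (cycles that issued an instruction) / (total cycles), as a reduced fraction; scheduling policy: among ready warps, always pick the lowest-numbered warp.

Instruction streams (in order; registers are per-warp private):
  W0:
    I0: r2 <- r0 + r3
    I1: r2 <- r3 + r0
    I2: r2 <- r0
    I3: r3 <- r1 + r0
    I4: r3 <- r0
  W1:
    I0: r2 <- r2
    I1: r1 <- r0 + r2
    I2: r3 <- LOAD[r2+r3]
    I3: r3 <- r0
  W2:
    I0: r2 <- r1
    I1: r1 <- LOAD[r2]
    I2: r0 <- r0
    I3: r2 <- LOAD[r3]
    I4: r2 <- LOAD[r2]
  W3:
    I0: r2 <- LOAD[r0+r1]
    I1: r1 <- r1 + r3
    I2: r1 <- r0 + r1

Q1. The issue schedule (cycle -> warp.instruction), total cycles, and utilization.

cycle 0: W0.I0
cycle 1: W0.I1
cycle 2: W0.I2
cycle 3: W0.I3
cycle 4: W0.I4
cycle 5: W1.I0
cycle 6: W1.I1
cycle 7: W1.I2
cycle 8: W2.I0
cycle 9: W2.I1
cycle 10: W2.I2
cycle 11: W2.I3
cycle 12: W3.I0
cycle 13: W1.I3
cycle 14: W3.I1
cycle 15: W3.I2
cycle 16: idle
cycle 17: W2.I4

Answer: 18 cycles, utilization 17/18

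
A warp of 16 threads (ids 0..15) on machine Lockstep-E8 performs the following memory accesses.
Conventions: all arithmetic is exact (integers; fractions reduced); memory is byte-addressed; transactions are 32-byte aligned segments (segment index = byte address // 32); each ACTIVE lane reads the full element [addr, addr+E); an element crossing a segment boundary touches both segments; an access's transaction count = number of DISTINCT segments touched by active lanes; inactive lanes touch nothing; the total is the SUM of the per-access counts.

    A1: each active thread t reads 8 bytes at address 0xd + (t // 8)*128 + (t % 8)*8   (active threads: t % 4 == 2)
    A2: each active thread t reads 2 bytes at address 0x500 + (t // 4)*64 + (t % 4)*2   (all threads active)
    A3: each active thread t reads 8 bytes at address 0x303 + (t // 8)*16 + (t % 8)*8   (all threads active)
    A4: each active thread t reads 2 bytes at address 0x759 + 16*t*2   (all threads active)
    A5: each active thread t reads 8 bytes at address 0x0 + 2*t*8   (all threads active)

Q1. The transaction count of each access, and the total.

A1: 6 transactions
A2: 4 transactions
A3: 3 transactions
A4: 16 transactions
A5: 8 transactions

Answer: 6,4,3,16,8; total 37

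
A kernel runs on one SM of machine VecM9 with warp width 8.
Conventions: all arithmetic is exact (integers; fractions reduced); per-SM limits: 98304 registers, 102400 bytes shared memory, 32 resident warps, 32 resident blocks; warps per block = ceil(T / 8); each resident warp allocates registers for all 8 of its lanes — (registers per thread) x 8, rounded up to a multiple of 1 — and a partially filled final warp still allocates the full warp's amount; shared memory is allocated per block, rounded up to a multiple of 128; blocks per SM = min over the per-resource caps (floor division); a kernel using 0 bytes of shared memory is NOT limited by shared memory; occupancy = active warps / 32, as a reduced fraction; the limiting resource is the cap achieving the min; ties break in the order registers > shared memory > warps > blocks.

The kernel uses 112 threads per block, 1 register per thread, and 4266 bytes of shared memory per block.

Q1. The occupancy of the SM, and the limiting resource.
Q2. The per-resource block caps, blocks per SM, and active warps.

Answer: occupancy 7/8, limited by warps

registers: 877 blocks
shared memory: 23 blocks
warps: 2 blocks
blocks: 32 blocks

Answer: 2 blocks, 28 active warps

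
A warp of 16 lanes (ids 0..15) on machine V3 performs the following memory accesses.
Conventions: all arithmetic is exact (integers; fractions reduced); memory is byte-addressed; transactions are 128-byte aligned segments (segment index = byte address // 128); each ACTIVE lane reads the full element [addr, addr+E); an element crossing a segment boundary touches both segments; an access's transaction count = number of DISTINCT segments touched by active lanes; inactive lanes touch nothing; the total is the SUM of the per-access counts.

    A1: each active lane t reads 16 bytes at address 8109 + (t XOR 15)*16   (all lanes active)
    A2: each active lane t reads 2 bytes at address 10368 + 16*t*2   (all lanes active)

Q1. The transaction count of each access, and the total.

A1: 3 transactions
A2: 4 transactions

Answer: 3,4; total 7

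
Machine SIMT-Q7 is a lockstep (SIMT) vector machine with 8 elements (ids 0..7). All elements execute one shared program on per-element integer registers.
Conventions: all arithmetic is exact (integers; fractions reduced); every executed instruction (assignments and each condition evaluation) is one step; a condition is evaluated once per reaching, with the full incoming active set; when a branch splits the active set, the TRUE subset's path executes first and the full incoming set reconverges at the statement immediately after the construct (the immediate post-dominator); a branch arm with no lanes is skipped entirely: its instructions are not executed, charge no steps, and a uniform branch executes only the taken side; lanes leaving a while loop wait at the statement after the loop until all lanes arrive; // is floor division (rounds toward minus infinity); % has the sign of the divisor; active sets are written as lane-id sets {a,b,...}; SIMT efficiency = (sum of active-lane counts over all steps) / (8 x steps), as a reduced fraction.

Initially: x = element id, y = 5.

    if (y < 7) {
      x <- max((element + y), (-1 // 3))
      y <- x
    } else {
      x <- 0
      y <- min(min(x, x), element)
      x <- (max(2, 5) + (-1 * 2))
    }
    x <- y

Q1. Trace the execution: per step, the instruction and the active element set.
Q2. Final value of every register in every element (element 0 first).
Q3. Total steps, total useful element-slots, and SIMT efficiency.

step 0: eval (y < 7)                 {0,1,2,3,4,5,6,7}
step 1: x <- max((element + y), (-1 // 3)) {0,1,2,3,4,5,6,7}
step 2: y <- x                       {0,1,2,3,4,5,6,7}
step 3: x <- y                       {0,1,2,3,4,5,6,7}

Answer: 4 steps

x: 5,6,7,8,9,10,11,12
y: 5,6,7,8,9,10,11,12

steps = 4; useful = 32; efficiency = 32/32 = 1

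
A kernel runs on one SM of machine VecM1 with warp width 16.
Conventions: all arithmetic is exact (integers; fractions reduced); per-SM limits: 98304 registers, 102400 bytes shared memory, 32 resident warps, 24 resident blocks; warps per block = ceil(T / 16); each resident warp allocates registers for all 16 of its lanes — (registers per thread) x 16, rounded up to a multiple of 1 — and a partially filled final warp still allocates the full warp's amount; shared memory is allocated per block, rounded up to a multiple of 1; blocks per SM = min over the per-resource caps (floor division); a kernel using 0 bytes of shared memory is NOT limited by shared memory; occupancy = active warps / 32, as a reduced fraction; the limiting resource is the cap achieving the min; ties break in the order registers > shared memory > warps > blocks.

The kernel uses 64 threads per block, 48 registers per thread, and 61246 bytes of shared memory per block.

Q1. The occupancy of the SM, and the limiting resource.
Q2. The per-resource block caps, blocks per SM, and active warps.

Answer: occupancy 1/8, limited by shared memory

registers: 32 blocks
shared memory: 1 block
warps: 8 blocks
blocks: 24 blocks

Answer: 1 block, 4 active warps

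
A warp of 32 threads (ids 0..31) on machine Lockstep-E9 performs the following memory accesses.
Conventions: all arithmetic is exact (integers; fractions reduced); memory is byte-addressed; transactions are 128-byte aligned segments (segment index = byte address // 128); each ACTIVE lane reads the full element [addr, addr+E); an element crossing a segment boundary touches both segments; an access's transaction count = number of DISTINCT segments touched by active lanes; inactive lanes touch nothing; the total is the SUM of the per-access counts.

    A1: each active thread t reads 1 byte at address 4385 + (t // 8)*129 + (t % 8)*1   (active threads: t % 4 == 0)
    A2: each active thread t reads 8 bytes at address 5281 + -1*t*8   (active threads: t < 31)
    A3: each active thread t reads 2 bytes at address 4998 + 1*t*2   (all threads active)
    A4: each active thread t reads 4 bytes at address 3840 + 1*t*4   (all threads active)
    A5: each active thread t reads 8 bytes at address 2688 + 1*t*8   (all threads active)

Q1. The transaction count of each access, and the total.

A1: 4 transactions
A2: 3 transactions
A3: 1 transaction
A4: 1 transaction
A5: 2 transactions

Answer: 4,3,1,1,2; total 11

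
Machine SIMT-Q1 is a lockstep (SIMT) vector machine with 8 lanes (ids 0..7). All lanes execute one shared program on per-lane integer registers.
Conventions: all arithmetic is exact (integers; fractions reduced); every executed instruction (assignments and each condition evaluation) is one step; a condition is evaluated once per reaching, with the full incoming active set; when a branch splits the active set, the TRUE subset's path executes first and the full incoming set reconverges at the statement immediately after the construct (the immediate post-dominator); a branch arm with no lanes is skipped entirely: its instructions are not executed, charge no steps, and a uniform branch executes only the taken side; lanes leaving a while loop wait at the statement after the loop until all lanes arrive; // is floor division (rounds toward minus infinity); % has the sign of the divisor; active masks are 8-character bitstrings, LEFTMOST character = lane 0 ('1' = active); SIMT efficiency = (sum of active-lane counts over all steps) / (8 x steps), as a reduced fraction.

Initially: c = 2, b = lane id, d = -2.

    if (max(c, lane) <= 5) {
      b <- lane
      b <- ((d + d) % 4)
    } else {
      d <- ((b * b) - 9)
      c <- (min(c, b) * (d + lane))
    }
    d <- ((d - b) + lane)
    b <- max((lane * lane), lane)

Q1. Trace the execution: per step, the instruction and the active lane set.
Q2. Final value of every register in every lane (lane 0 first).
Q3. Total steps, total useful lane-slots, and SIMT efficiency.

step 0: eval (max(c, lane) <= 5)     11111111
step 1: b <- lane                    11111100
step 2: b <- ((d + d) % 4)           11111100
step 3: d <- ((b * b) - 9)           00000011
step 4: c <- (min(c, b) * (d + lane)) 00000011
step 5: d <- ((d - b) + lane)        11111111
step 6: b <- max((lane * lane), lane) 11111111

Answer: 7 steps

c: 2,2,2,2,2,2,66,94
b: 0,1,4,9,16,25,36,49
d: -2,-1,0,1,2,3,27,40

steps = 7; useful = 40; efficiency = 40/56 = 5/7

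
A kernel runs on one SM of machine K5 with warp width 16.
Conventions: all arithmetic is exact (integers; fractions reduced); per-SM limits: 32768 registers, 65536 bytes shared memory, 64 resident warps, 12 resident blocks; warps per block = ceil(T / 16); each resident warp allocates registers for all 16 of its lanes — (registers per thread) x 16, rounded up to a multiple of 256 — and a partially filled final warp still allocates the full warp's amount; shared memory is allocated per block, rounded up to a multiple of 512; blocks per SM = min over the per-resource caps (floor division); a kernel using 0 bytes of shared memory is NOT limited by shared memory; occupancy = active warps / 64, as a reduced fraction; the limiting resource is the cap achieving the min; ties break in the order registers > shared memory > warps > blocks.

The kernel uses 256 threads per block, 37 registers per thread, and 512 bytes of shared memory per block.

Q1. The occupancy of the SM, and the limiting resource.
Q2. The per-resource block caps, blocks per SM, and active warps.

Answer: occupancy 1/2, limited by registers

registers: 2 blocks
shared memory: 128 blocks
warps: 4 blocks
blocks: 12 blocks

Answer: 2 blocks, 32 active warps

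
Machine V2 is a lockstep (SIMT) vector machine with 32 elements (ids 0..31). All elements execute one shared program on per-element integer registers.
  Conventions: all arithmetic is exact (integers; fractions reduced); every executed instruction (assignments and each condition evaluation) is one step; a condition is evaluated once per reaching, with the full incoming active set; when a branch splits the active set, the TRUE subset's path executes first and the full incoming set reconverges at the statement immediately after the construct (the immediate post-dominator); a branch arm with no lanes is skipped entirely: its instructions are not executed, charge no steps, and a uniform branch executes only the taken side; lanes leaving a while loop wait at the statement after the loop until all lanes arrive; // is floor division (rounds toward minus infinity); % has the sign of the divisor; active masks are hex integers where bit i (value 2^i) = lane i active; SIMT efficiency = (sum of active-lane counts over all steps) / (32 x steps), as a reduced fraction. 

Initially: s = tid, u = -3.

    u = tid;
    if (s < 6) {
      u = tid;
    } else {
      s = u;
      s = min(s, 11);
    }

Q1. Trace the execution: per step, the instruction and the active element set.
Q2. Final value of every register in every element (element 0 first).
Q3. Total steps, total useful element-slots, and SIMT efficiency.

step 0: u <- tid                     0xffffffff
step 1: eval (s < 6)                 0xffffffff
step 2: u <- tid                     0x0000003f
step 3: s <- u                       0xffffffc0
step 4: s <- min(s, 11)              0xffffffc0

Answer: 5 steps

s: 0,1,2,3,4,5,6,7,8,9,10,11,11,11,11,11,11,11,11,11,11,11,11,11,11,11,11,11,11,11,11,11
u: 0,1,2,3,4,5,6,7,8,9,10,11,12,13,14,15,16,17,18,19,20,21,22,23,24,25,26,27,28,29,30,31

steps = 5; useful = 122; efficiency = 122/160 = 61/80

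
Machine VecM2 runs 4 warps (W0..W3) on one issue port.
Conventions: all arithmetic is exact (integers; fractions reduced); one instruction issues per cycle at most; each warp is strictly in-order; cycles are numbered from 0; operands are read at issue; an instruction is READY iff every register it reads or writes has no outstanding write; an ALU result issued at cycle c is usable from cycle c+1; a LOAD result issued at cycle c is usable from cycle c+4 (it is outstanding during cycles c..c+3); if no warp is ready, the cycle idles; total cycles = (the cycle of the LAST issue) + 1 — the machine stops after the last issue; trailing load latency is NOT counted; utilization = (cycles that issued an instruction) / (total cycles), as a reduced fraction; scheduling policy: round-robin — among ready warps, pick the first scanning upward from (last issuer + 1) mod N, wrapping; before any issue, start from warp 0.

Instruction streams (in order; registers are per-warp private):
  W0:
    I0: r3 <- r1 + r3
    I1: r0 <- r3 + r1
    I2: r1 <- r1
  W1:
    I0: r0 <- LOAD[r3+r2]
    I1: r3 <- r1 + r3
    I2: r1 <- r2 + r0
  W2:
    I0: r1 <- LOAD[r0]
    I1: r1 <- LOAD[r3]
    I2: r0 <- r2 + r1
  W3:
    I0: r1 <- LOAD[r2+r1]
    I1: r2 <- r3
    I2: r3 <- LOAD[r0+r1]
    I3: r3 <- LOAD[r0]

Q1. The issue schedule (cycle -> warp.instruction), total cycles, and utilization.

cycle 0: W0.I0
cycle 1: W1.I0
cycle 2: W2.I0
cycle 3: W3.I0
cycle 4: W0.I1
cycle 5: W1.I1
cycle 6: W2.I1
cycle 7: W3.I1
cycle 8: W0.I2
cycle 9: W1.I2
cycle 10: W2.I2
cycle 11: W3.I2
cycle 12: idle
cycle 13: idle
cycle 14: idle
cycle 15: W3.I3

Answer: 16 cycles, utilization 13/16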